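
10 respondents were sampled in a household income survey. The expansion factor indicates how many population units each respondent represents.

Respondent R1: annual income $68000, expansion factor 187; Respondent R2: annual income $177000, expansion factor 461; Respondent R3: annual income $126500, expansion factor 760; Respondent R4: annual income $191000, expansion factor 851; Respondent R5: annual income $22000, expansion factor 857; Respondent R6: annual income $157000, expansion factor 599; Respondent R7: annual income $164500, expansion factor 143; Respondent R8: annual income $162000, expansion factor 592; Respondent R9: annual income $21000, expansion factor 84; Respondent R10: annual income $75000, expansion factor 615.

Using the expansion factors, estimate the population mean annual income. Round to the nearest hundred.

Weighted sum = 68000×187 + 177000×461 + 126500×760 + 191000×851 + 22000×857 + 157000×599 + 164500×143 + 162000×592 + 21000×84 + 75000×615
  = 633207500
Sum of weights = 187 + 461 + 760 + 851 + 857 + 599 + 143 + 592 + 84 + 615 = 5149
Weighted mean = 633207500 / 5149 = 122976.79

123000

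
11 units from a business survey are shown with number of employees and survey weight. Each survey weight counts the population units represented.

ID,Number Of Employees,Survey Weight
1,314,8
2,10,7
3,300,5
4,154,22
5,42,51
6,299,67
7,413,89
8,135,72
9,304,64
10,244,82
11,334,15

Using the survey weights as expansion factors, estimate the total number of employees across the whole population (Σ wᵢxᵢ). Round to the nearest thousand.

121000

Weighted total = 314×8 + 10×7 + 300×5 + 154×22 + 42×51 + 299×67 + 413×89 + 135×72 + 304×64 + 244×82 + 334×15
  = 2512 + 70 + 1500 + 3388 + 2142 + 20033 + 36757 + 9720 + 19456 + 20008 + 5010 = 120596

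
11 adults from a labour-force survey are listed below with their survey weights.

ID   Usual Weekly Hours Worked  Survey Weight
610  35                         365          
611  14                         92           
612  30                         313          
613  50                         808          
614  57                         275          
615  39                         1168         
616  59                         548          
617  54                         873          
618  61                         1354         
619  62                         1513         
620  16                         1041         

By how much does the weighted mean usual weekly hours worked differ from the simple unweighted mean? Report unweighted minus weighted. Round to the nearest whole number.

-4

Unweighted sum = 35 + 14 + 30 + 50 + 57 + 39 + 59 + 54 + 61 + 62 + 16 = 477
Unweighted mean = 477 / 11 = 43.363636
Weighted sum = 35×365 + 14×92 + 30×313 + 50×808 + 57×275 + 39×1168 + 59×548 + 54×873 + 61×1354 + 62×1513 + 16×1041
  = 12775 + 1288 + 9390 + 40400 + 15675 + 45552 + 32332 + 47142 + 82594 + 93806 + 16656 = 397610
Sum of weights = 8350
Weighted mean = 397610 / 8350 = 47.617964
Difference (unweighted minus weighted) = -4.2543277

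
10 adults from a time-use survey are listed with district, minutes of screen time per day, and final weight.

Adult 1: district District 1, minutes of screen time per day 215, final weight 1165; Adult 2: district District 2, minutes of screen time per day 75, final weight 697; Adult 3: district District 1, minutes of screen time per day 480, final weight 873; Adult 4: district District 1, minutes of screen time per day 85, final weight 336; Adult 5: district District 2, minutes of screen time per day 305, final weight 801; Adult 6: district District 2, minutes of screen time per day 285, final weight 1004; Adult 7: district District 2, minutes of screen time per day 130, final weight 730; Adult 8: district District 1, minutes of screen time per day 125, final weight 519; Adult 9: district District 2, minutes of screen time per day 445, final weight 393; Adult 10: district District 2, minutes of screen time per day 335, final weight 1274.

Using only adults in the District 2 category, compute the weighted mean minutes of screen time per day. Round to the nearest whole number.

261

District 2 rows: 2, 5, 6, 7, 9, 10
Weighted sum = 75×697 + 305×801 + 285×1004 + 130×730 + 445×393 + 335×1274
  = 52275 + 244305 + 286140 + 94900 + 174885 + 426790 = 1279295
Sum of weights = 697 + 801 + 1004 + 730 + 393 + 1274 = 4899
Weighted mean = 1279295 / 4899 = 261.1339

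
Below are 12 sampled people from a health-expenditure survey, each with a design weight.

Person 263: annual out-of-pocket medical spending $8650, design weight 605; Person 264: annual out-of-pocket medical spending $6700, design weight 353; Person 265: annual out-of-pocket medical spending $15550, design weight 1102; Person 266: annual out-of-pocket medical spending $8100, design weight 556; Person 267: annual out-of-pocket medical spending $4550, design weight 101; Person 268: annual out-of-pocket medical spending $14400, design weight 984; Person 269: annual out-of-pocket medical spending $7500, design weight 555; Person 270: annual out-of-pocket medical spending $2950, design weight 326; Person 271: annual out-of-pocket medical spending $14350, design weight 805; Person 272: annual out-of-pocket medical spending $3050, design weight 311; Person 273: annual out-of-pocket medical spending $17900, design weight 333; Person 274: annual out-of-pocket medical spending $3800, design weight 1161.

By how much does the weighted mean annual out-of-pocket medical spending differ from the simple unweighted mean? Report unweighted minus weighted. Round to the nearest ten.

Unweighted sum = 8650 + 6700 + 15550 + 8100 + 4550 + 14400 + 7500 + 2950 + 14350 + 3050 + 17900 + 3800 = 107500
Unweighted mean = 107500 / 12 = 8958.3333
Weighted sum = 8650×605 + 6700×353 + 15550×1102 + 8100×556 + 4550×101 + 14400×984 + 7500×555 + 2950×326 + 14350×805 + 3050×311 + 17900×333 + 3800×1161
  = 71864200
Sum of weights = 605 + 353 + 1102 + 556 + 101 + 984 + 555 + 326 + 805 + 311 + 333 + 1161 = 7192
Weighted mean = 71864200 / 7192 = 9992.2414
Difference (unweighted minus weighted) = -1033.908

-1030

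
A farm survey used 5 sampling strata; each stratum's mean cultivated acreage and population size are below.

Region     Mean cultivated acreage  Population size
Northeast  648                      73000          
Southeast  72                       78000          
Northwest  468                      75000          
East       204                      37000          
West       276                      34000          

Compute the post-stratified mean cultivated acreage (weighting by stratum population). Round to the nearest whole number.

Σ Nₕ·x̄ₕ = 648×73000 + 72×78000 + 468×75000 + 204×37000 + 276×34000
  = 104952000
Σ Nₕ = 73000 + 78000 + 75000 + 37000 + 34000 = 297000
Overall mean = 104952000 / 297000 = 353.37374

353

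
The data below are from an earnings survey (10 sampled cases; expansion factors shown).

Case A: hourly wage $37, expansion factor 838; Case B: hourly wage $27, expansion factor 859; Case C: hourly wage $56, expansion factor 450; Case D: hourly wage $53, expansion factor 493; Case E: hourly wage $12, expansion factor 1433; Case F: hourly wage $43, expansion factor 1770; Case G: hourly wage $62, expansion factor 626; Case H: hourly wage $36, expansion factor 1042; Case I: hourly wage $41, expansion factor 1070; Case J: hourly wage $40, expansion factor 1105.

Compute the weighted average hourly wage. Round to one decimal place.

37.5

Weighted sum = 37×838 + 27×859 + 56×450 + 53×493 + 12×1433 + 43×1770 + 62×626 + 36×1042 + 41×1070 + 40×1105
  = 363228
Sum of weights = 838 + 859 + 450 + 493 + 1433 + 1770 + 626 + 1042 + 1070 + 1105 = 9686
Weighted mean = 363228 / 9686 = 37.50031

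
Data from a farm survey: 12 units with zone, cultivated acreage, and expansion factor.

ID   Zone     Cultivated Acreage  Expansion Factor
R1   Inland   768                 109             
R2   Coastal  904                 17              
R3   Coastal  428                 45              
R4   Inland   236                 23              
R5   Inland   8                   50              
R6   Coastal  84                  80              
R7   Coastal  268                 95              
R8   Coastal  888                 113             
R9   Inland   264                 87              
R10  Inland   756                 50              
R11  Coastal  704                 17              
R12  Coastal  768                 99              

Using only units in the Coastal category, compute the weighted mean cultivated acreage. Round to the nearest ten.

550

Coastal rows: R2, R3, R6, R7, R8, R11, R12
Weighted sum = 904×17 + 428×45 + 84×80 + 268×95 + 888×113 + 704×17 + 768×99
  = 15368 + 19260 + 6720 + 25460 + 100344 + 11968 + 76032 = 255152
Sum of weights = 17 + 45 + 80 + 95 + 113 + 17 + 99 = 466
Weighted mean = 255152 / 466 = 547.53648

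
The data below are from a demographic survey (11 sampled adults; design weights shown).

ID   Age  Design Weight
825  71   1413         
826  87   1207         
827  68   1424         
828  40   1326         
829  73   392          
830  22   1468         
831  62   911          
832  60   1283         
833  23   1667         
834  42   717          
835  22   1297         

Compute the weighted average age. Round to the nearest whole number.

49

Weighted sum = 646567
Sum of weights = 13105
Weighted mean = 646567 / 13105 = 49.337428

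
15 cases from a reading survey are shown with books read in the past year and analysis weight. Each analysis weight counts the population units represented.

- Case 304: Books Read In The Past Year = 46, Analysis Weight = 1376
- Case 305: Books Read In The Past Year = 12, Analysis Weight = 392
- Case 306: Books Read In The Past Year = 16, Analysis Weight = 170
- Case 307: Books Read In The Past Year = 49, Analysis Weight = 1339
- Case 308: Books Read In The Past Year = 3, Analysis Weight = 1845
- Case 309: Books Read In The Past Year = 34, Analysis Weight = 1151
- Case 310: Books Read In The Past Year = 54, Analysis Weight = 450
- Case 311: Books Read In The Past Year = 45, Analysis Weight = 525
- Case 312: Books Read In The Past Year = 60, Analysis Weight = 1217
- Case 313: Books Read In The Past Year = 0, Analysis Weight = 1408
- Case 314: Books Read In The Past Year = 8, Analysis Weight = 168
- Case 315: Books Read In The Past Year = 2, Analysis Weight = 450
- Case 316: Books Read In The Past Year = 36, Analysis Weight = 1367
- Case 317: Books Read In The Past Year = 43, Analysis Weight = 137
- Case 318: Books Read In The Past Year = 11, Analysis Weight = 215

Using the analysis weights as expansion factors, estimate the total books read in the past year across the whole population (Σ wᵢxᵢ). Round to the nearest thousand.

Weighted total = 361657

362000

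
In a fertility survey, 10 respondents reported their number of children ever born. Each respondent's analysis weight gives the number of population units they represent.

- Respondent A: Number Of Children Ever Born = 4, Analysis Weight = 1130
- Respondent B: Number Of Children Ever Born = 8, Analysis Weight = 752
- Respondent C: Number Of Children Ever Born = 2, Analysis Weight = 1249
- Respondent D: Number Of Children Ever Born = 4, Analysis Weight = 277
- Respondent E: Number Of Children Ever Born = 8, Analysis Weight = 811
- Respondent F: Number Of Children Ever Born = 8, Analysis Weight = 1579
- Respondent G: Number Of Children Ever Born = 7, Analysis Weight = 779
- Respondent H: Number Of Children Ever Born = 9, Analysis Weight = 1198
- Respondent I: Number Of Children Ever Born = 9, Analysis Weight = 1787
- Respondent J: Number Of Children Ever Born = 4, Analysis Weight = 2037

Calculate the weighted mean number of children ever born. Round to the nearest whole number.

6

Weighted sum = 4×1130 + 8×752 + 2×1249 + 4×277 + 8×811 + 8×1579 + 7×779 + 9×1198 + 9×1787 + 4×2037
  = 73728
Sum of weights = 1130 + 752 + 1249 + 277 + 811 + 1579 + 779 + 1198 + 1787 + 2037 = 11599
Weighted mean = 73728 / 11599 = 6.35641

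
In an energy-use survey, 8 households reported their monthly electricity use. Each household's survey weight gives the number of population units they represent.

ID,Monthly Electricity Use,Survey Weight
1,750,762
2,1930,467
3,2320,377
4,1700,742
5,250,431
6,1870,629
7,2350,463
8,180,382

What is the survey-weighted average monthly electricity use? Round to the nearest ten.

1420

Weighted sum = 750×762 + 1930×467 + 2320×377 + 1700×742 + 250×431 + 1870×629 + 2350×463 + 180×382
  = 6049640
Sum of weights = 762 + 467 + 377 + 742 + 431 + 629 + 463 + 382 = 4253
Weighted mean = 6049640 / 4253 = 1422.4406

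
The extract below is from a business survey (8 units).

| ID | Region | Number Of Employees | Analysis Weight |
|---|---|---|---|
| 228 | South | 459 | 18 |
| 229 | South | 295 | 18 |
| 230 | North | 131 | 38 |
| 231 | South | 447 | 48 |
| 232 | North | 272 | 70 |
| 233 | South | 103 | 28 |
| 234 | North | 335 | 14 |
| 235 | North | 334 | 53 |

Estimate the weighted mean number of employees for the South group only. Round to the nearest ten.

South rows: 228, 229, 231, 233
Weighted sum = 459×18 + 295×18 + 447×48 + 103×28
  = 8262 + 5310 + 21456 + 2884 = 37912
Sum of weights = 112
Weighted mean = 37912 / 112 = 338.5

340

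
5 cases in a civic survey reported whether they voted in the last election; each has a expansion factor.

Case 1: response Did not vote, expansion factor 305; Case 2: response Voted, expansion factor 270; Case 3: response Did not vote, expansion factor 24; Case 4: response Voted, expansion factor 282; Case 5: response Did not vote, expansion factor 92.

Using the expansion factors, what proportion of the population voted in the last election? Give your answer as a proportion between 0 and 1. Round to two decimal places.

0.57

Sum of weights for 'Voted' = 270 + 282 = 552
Total weight = 305 + 270 + 24 + 282 + 92 = 973
Weighted proportion = 552 / 973 = 0.56731757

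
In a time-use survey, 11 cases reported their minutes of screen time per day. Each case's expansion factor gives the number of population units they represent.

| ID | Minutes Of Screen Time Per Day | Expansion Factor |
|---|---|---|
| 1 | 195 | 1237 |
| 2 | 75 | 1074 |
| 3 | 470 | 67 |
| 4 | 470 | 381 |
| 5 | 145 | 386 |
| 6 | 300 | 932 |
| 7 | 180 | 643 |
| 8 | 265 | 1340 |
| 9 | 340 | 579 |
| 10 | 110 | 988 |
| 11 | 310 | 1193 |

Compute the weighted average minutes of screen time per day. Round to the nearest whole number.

Weighted sum = 195×1237 + 75×1074 + 470×67 + 470×381 + 145×386 + 300×932 + 180×643 + 265×1340 + 340×579 + 110×988 + 310×1193
  = 2014105
Sum of weights = 1237 + 1074 + 67 + 381 + 386 + 932 + 643 + 1340 + 579 + 988 + 1193 = 8820
Weighted mean = 2014105 / 8820 = 228.35658

228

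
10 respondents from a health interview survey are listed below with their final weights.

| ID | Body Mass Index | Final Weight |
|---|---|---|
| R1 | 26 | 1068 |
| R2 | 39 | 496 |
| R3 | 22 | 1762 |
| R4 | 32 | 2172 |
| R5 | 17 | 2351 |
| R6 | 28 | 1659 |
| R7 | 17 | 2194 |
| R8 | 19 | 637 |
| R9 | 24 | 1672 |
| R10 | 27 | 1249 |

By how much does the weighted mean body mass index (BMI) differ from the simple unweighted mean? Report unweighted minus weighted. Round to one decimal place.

1.2

Unweighted sum = 26 + 39 + 22 + 32 + 17 + 28 + 17 + 19 + 24 + 27 = 251
Unweighted mean = 251 / 10 = 25.1
Weighted sum = 26×1068 + 39×496 + 22×1762 + 32×2172 + 17×2351 + 28×1659 + 17×2194 + 19×637 + 24×1672 + 27×1249
  = 365051
Sum of weights = 1068 + 496 + 1762 + 2172 + 2351 + 1659 + 2194 + 637 + 1672 + 1249 = 15260
Weighted mean = 365051 / 15260 = 23.922084
Difference (unweighted minus weighted) = 1.1779161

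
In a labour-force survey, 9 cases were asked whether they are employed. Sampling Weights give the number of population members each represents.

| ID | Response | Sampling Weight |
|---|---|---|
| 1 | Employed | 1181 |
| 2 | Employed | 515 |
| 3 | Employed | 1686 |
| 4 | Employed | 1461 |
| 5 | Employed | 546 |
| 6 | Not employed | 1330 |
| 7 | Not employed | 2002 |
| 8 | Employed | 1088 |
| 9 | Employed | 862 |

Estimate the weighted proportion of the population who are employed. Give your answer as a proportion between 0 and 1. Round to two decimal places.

Sum of weights for 'Employed' = 1181 + 515 + 1686 + 1461 + 546 + 1088 + 862 = 7339
Total weight = 10671
Weighted proportion = 7339 / 10671 = 0.68775185

0.69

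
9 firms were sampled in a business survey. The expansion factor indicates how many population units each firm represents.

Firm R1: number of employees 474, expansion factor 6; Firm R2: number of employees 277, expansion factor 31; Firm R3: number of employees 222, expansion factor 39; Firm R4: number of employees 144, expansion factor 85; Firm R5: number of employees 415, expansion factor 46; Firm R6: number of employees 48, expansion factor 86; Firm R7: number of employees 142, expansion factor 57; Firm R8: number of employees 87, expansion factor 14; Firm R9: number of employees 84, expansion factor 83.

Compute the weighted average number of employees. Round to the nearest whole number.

Weighted sum = 474×6 + 277×31 + 222×39 + 144×85 + 415×46 + 48×86 + 142×57 + 87×14 + 84×83
  = 2844 + 8587 + 8658 + 12240 + 19090 + 4128 + 8094 + 1218 + 6972 = 71831
Sum of weights = 6 + 31 + 39 + 85 + 46 + 86 + 57 + 14 + 83 = 447
Weighted mean = 71831 / 447 = 160.69575

161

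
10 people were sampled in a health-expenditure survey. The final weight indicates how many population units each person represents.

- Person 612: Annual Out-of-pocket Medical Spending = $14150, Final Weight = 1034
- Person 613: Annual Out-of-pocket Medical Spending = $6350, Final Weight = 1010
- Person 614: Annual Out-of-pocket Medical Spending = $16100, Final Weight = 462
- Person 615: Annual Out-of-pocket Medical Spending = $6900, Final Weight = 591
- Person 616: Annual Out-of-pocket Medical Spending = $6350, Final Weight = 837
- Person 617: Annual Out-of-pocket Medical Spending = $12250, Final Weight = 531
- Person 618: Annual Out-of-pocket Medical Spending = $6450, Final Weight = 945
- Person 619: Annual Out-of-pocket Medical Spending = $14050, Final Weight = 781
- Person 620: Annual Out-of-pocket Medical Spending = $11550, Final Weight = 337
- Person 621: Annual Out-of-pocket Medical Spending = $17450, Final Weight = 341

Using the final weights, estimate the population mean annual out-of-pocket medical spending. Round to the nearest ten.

Weighted sum = 14150×1034 + 6350×1010 + 16100×462 + 6900×591 + 6350×837 + 12250×531 + 6450×945 + 14050×781 + 11550×337 + 17450×341
  = 14631100 + 6413500 + 7438200 + 4077900 + 5314950 + 6504750 + 6095250 + 10973050 + 3892350 + 5950450 = 71291500
Sum of weights = 1034 + 1010 + 462 + 591 + 837 + 531 + 945 + 781 + 337 + 341 = 6869
Weighted mean = 71291500 / 6869 = 10378.731

10380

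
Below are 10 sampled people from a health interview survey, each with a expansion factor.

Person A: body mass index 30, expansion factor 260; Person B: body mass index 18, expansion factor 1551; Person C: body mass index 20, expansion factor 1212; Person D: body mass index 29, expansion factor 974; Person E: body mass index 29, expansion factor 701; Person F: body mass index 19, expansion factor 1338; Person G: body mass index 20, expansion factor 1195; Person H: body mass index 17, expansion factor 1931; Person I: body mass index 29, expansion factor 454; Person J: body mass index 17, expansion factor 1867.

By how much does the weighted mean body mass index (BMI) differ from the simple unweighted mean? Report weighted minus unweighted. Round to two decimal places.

-2.28

Unweighted sum = 228
Unweighted mean = 228 / 10 = 22.8
Weighted sum = 30×260 + 18×1551 + 20×1212 + 29×974 + 29×701 + 19×1338 + 20×1195 + 17×1931 + 29×454 + 17×1867
  = 7800 + 27918 + 24240 + 28246 + 20329 + 25422 + 23900 + 32827 + 13166 + 31739 = 235587
Sum of weights = 11483
Weighted mean = 235587 / 11483 = 20.516154
Difference (weighted minus unweighted) = -2.2838457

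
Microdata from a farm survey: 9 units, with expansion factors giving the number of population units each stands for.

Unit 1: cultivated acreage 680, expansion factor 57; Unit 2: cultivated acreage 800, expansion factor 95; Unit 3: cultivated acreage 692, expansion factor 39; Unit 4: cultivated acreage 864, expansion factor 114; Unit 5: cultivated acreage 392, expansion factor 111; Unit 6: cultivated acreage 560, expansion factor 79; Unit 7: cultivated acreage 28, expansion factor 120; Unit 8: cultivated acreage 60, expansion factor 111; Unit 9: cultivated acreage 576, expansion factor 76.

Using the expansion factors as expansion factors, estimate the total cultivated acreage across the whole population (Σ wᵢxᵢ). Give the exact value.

Weighted total = 680×57 + 800×95 + 692×39 + 864×114 + 392×111 + 560×79 + 28×120 + 60×111 + 576×76
  = 38760 + 76000 + 26988 + 98496 + 43512 + 44240 + 3360 + 6660 + 43776 = 381792

381792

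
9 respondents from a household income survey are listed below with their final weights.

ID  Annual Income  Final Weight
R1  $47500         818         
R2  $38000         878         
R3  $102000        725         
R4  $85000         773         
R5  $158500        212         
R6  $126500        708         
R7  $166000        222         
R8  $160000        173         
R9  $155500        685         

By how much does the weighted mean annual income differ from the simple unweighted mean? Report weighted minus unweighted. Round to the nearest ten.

Unweighted sum = 47500 + 38000 + 102000 + 85000 + 158500 + 126500 + 166000 + 160000 + 155500 = 1039000
Unweighted mean = 1039000 / 9 = 115444.44
Weighted sum = 47500×818 + 38000×878 + 102000×725 + 85000×773 + 158500×212 + 126500×708 + 166000×222 + 160000×173 + 155500×685
  = 38855000 + 33364000 + 73950000 + 65705000 + 33602000 + 89562000 + 36852000 + 27680000 + 106517500 = 506087500
Sum of weights = 818 + 878 + 725 + 773 + 212 + 708 + 222 + 173 + 685 = 5194
Weighted mean = 506087500 / 5194 = 97436.946
Difference (weighted minus unweighted) = -18007.498

-18010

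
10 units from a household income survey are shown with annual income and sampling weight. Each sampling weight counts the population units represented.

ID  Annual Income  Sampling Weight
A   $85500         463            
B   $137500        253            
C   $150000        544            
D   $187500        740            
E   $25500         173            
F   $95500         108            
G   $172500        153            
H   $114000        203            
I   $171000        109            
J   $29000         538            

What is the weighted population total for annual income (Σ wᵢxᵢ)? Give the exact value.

Weighted total = 85500×463 + 137500×253 + 150000×544 + 187500×740 + 25500×173 + 95500×108 + 172500×153 + 114000×203 + 171000×109 + 29000×538
  = 39586500 + 34787500 + 81600000 + 138750000 + 4411500 + 10314000 + 26392500 + 23142000 + 18639000 + 15602000 = 393225000

393225000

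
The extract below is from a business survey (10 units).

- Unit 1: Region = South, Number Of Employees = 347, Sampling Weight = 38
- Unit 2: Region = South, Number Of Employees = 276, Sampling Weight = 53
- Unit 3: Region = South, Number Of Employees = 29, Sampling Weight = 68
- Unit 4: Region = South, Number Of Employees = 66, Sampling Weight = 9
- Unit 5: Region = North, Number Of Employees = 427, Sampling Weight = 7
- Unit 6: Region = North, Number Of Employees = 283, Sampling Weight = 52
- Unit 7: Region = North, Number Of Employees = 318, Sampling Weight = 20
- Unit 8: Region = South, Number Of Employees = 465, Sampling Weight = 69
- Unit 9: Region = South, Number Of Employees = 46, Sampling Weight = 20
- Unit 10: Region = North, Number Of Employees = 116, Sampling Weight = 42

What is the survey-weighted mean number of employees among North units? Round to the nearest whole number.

239

North rows: 5, 6, 7, 10
Weighted sum = 427×7 + 283×52 + 318×20 + 116×42
  = 2989 + 14716 + 6360 + 4872 = 28937
Sum of weights = 7 + 52 + 20 + 42 = 121
Weighted mean = 28937 / 121 = 239.14876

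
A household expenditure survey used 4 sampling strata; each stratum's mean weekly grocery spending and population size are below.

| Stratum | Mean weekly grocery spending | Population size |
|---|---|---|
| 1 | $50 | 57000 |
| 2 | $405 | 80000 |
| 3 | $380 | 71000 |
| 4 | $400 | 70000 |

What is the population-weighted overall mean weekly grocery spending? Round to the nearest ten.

Σ Nₕ·x̄ₕ = 50×57000 + 405×80000 + 380×71000 + 400×70000
  = 2850000 + 32400000 + 26980000 + 28000000 = 90230000
Σ Nₕ = 57000 + 80000 + 71000 + 70000 = 278000
Overall mean = 90230000 / 278000 = 324.56835

320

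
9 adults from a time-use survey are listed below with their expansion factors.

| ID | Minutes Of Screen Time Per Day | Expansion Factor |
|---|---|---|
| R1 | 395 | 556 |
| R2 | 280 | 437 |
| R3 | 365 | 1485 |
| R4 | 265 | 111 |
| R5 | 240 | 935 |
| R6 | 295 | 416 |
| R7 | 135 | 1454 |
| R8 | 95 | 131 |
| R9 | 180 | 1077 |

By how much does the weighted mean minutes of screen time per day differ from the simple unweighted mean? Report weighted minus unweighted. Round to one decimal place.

1.9

Unweighted sum = 2250
Unweighted mean = 2250 / 9 = 250
Weighted sum = 395×556 + 280×437 + 365×1485 + 265×111 + 240×935 + 295×416 + 135×1454 + 95×131 + 180×1077
  = 219620 + 122360 + 542025 + 29415 + 224400 + 122720 + 196290 + 12445 + 193860 = 1663135
Sum of weights = 556 + 437 + 1485 + 111 + 935 + 416 + 1454 + 131 + 1077 = 6602
Weighted mean = 1663135 / 6602 = 251.91381
Difference (weighted minus unweighted) = 1.913814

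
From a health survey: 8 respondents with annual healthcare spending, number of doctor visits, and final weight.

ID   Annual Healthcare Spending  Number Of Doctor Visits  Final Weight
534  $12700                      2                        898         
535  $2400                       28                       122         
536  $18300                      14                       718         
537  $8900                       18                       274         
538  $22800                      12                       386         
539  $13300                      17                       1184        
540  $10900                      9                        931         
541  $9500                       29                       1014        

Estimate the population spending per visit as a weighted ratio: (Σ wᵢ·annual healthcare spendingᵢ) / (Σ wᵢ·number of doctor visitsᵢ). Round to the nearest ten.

870

Σ wᵢ·y = 12700×898 + 2400×122 + 18300×718 + 8900×274 + 22800×386 + 13300×1184 + 10900×931 + 9500×1014
  = 11404600 + 292800 + 13139400 + 2438600 + 8800800 + 15747200 + 10147900 + 9633000 = 71604300
Σ wᵢ·x = 2×898 + 28×122 + 14×718 + 18×274 + 12×386 + 17×1184 + 9×931 + 29×1014
  = 82741
Ratio = 71604300 / 82741 = 865.40288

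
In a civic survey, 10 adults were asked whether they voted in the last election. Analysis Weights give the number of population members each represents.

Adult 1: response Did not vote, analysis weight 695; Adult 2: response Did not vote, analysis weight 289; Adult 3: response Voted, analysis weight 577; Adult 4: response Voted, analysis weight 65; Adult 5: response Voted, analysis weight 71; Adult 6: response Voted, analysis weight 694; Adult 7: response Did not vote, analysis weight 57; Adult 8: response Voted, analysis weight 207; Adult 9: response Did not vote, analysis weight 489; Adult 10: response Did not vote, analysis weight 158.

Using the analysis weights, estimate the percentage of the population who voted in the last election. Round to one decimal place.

48.9

Sum of weights for 'Voted' = 577 + 65 + 71 + 694 + 207 = 1614
Total weight = 695 + 289 + 577 + 65 + 71 + 694 + 57 + 207 + 489 + 158 = 3302
Weighted proportion = 1614 / 3302 = 0.48879467 → 48.879467%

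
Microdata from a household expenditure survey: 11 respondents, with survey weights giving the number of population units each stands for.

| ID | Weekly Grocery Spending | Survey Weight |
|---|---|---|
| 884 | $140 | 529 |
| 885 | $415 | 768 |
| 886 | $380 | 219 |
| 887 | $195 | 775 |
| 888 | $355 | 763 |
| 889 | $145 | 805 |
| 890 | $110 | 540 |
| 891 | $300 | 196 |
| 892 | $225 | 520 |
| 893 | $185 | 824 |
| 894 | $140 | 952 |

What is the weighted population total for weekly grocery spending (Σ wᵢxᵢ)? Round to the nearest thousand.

Weighted total = 140×529 + 415×768 + 380×219 + 195×775 + 355×763 + 145×805 + 110×540 + 300×196 + 225×520 + 185×824 + 140×952
  = 74060 + 318720 + 83220 + 151125 + 270865 + 116725 + 59400 + 58800 + 117000 + 152440 + 133280 = 1535635

1536000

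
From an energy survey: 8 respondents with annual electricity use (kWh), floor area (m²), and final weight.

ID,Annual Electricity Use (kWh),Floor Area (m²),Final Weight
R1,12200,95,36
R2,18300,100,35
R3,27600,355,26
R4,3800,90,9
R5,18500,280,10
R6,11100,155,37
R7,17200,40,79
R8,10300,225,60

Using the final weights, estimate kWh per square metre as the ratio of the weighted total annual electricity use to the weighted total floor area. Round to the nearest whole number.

Σ wᵢ·y = 12200×36 + 18300×35 + 27600×26 + 3800×9 + 18500×10 + 11100×37 + 17200×79 + 10300×60
  = 4404000
Σ wᵢ·x = 95×36 + 100×35 + 355×26 + 90×9 + 280×10 + 155×37 + 40×79 + 225×60
  = 42155
Ratio = 4404000 / 42155 = 104.47159

104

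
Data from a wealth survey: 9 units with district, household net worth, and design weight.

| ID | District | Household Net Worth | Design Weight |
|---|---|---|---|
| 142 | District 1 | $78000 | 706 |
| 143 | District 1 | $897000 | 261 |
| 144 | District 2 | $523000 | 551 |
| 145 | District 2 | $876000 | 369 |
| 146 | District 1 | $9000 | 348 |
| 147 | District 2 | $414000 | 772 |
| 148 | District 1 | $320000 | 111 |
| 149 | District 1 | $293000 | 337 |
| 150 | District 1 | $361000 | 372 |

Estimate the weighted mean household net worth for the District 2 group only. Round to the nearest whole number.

District 2 rows: 144, 145, 147
Weighted sum = 523000×551 + 876000×369 + 414000×772
  = 288173000 + 323244000 + 319608000 = 931025000
Sum of weights = 551 + 369 + 772 = 1692
Weighted mean = 931025000 / 1692 = 550251.18

550251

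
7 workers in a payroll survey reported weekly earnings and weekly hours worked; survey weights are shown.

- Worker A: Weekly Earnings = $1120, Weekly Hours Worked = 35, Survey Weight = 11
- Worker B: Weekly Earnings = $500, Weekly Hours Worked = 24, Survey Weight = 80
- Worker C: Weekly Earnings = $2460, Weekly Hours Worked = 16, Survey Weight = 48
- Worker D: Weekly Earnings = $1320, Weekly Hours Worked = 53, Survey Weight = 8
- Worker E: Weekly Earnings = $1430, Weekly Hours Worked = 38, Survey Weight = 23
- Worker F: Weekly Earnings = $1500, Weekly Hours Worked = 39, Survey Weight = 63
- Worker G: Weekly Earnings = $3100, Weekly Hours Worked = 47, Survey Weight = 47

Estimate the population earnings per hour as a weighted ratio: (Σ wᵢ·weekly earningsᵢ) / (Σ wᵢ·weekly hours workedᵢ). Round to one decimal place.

Σ wᵢ·y = 1120×11 + 500×80 + 2460×48 + 1320×8 + 1430×23 + 1500×63 + 3100×47
  = 454050
Σ wᵢ·x = 35×11 + 24×80 + 16×48 + 53×8 + 38×23 + 39×63 + 47×47
  = 385 + 1920 + 768 + 424 + 874 + 2457 + 2209 = 9037
Ratio = 454050 / 9037 = 50.243444

50.2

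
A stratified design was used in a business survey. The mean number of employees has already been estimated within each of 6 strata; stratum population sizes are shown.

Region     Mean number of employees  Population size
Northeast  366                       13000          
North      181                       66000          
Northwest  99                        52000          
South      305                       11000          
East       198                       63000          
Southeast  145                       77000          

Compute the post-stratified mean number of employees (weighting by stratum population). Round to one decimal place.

173.2

Σ Nₕ·x̄ₕ = 366×13000 + 181×66000 + 99×52000 + 305×11000 + 198×63000 + 145×77000
  = 4758000 + 11946000 + 5148000 + 3355000 + 12474000 + 11165000 = 48846000
Σ Nₕ = 13000 + 66000 + 52000 + 11000 + 63000 + 77000 = 282000
Overall mean = 48846000 / 282000 = 173.21277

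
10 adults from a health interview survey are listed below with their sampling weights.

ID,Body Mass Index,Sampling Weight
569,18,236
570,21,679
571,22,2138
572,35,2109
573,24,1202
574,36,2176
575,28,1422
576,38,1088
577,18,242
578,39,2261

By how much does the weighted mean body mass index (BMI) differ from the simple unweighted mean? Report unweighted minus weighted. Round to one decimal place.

Unweighted sum = 18 + 21 + 22 + 35 + 24 + 36 + 28 + 38 + 18 + 39 = 279
Unweighted mean = 279 / 10 = 27.9
Weighted sum = 18×236 + 21×679 + 22×2138 + 35×2109 + 24×1202 + 36×2176 + 28×1422 + 38×1088 + 18×242 + 39×2261
  = 4248 + 14259 + 47036 + 73815 + 28848 + 78336 + 39816 + 41344 + 4356 + 88179 = 420237
Sum of weights = 13553
Weighted mean = 420237 / 13553 = 31.006936
Difference (unweighted minus weighted) = -3.1069357

-3.1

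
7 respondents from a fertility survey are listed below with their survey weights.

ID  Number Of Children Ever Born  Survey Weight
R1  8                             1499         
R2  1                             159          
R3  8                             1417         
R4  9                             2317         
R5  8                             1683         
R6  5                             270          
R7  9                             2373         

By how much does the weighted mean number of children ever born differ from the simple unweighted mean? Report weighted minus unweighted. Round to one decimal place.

1.4

Unweighted sum = 48
Unweighted mean = 48 / 7 = 6.8571429
Weighted sum = 8×1499 + 1×159 + 8×1417 + 9×2317 + 8×1683 + 5×270 + 9×2373
  = 11992 + 159 + 11336 + 20853 + 13464 + 1350 + 21357 = 80511
Sum of weights = 1499 + 159 + 1417 + 2317 + 1683 + 270 + 2373 = 9718
Weighted mean = 80511 / 9718 = 8.2847294
Difference (weighted minus unweighted) = 1.4275865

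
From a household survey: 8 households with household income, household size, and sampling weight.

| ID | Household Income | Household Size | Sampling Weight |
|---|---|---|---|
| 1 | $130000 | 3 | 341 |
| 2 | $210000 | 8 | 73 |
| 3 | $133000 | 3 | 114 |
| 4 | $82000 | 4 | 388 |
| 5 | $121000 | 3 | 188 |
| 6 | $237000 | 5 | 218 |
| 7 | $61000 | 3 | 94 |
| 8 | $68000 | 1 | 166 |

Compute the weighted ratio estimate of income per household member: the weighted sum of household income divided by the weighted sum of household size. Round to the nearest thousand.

35000

Σ wᵢ·y = 130000×341 + 210000×73 + 133000×114 + 82000×388 + 121000×188 + 237000×218 + 61000×94 + 68000×166
  = 44330000 + 15330000 + 15162000 + 31816000 + 22748000 + 51666000 + 5734000 + 11288000 = 198074000
Σ wᵢ·x = 3×341 + 8×73 + 3×114 + 4×388 + 3×188 + 5×218 + 3×94 + 1×166
  = 1023 + 584 + 342 + 1552 + 564 + 1090 + 282 + 166 = 5603
Ratio = 198074000 / 5603 = 35351.419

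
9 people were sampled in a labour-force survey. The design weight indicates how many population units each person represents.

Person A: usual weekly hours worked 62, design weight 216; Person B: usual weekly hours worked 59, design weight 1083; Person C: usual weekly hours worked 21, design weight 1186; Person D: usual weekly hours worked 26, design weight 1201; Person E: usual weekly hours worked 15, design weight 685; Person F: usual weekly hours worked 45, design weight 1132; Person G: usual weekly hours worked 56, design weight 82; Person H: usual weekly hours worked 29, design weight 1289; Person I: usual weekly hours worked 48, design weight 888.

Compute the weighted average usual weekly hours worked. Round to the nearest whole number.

36

Weighted sum = 62×216 + 59×1083 + 21×1186 + 26×1201 + 15×685 + 45×1132 + 56×82 + 29×1289 + 48×888
  = 279233
Sum of weights = 216 + 1083 + 1186 + 1201 + 685 + 1132 + 82 + 1289 + 888 = 7762
Weighted mean = 279233 / 7762 = 35.974362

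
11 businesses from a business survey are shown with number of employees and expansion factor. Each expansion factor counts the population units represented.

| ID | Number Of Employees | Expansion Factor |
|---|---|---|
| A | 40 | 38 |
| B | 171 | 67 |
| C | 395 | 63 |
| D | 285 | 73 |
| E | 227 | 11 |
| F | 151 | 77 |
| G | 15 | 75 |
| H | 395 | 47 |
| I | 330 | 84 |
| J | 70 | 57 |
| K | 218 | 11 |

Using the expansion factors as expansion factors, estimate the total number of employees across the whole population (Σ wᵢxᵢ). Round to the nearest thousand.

127000

Weighted total = 40×38 + 171×67 + 395×63 + 285×73 + 227×11 + 151×77 + 15×75 + 395×47 + 330×84 + 70×57 + 218×11
  = 1520 + 11457 + 24885 + 20805 + 2497 + 11627 + 1125 + 18565 + 27720 + 3990 + 2398 = 126589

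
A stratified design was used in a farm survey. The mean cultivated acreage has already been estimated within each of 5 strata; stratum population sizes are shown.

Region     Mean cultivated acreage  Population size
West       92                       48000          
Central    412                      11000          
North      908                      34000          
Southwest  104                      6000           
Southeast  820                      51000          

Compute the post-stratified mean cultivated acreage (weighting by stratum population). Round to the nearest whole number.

Σ Nₕ·x̄ₕ = 92×48000 + 412×11000 + 908×34000 + 104×6000 + 820×51000
  = 82264000
Σ Nₕ = 48000 + 11000 + 34000 + 6000 + 51000 = 150000
Overall mean = 82264000 / 150000 = 548.42667

548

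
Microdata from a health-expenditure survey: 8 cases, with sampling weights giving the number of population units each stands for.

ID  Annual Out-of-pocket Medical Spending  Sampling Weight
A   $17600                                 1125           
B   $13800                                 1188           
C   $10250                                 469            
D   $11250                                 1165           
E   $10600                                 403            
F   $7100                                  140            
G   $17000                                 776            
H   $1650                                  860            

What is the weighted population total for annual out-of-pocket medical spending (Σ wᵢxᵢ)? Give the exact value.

Weighted total = 17600×1125 + 13800×1188 + 10250×469 + 11250×1165 + 10600×403 + 7100×140 + 17000×776 + 1650×860
  = 73984700

73984700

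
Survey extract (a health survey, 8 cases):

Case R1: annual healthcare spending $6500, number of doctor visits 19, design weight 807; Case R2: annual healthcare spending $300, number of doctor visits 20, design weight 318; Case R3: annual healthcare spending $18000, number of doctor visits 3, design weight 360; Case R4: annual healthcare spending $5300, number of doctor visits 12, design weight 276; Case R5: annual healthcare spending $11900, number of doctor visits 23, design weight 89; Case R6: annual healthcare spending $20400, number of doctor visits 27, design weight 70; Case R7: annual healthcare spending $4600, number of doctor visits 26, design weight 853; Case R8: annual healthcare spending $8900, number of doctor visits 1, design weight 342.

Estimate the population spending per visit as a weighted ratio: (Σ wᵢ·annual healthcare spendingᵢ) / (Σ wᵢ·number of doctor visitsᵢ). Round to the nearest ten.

Σ wᵢ·y = 6500×807 + 300×318 + 18000×360 + 5300×276 + 11900×89 + 20400×70 + 4600×853 + 8900×342
  = 5245500 + 95400 + 6480000 + 1462800 + 1059100 + 1428000 + 3923800 + 3043800 = 22738400
Σ wᵢ·x = 19×807 + 20×318 + 3×360 + 12×276 + 23×89 + 27×70 + 26×853 + 1×342
  = 52542
Ratio = 22738400 / 52542 = 432.76617

430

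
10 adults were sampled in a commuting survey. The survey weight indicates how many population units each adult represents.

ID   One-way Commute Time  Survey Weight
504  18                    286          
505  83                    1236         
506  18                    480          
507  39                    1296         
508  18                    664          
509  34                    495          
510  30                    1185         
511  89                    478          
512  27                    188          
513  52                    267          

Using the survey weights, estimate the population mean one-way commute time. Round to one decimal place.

44.5

Weighted sum = 18×286 + 83×1236 + 18×480 + 39×1296 + 18×664 + 34×495 + 30×1185 + 89×478 + 27×188 + 52×267
  = 5148 + 102588 + 8640 + 50544 + 11952 + 16830 + 35550 + 42542 + 5076 + 13884 = 292754
Sum of weights = 286 + 1236 + 480 + 1296 + 664 + 495 + 1185 + 478 + 188 + 267 = 6575
Weighted mean = 292754 / 6575 = 44.525323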